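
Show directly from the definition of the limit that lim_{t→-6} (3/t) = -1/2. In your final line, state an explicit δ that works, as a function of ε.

δ = min(3, 6ε)

Fix ε > 0. We seek δ > 0 such that 0 < |t + 6| < δ implies |3/t + 1/2| < ε.
|3/t + 1/2| = 3·|-6 − t|/(6·|t|) = 3|t + 6|/(6|t|).
Restrict δ ≤ 3. Then |t + 6| < 3 gives |t| > 3, so 6|t| > 18.
Then |3/t + 1/2| < 3|t + 6|/18, which is < ε when |t + 6| < 6ε.
Take δ = min(3, 6ε). Then 0 < |t + 6| < δ gives both |t + 6| < 3 and |t + 6| < 6ε, so |3/t + 1/2| < ε.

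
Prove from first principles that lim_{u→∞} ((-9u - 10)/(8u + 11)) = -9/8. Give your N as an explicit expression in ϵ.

N = (19/64)/ϵ

Fix ϵ > 0. We seek N > 0 such that u > N implies |(-9u - 10)/(8u + 11) + 9/8| < ϵ.
(-9u - 10)/(8u + 11) + 9/8 = (8(-9u - 10) − (-9)(8u + 11)) / (8(8u + 11)) = 19/(8(8u + 11)).
For u > 0 we have 8u + 11 > 8u, so |(-9u - 10)/(8u + 11) + 9/8| = 19/(8(8u + 11)) < 19/(8·8u) = (19/64)/u.
Thus |(-9u - 10)/(8u + 11) + 9/8| < ϵ whenever u > (19/64)/ϵ.
Take N = (19/64)/ϵ. If u > N then |(-9u - 10)/(8u + 11) + 9/8| < (19/64)/u < ϵ.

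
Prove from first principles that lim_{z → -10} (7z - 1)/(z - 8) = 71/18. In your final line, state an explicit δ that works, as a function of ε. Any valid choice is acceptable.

δ = min(9, (162/55)ε)

Let ε > 0 be given. We want δ > 0 with 0 < |z + 10| < δ ⇒ |(7z - 1)/(z - 8) − (71/18)| < ε.
Combining over a common denominator, (7z - 1)/(z - 8) − (71/18) = [(7z - 1)·(-18) − (-71)·(z - 8)] / [(-18)·(z - 8)] = -55(z + 10) / ((-18)(z - 8)).
So |(7z - 1)/(z - 8) − (71/18)| = 55|z + 10| / (18·|z − 8|).
Restrict δ ≤ 9. Then |z + 10| < 9 gives |z − 8| = |(z + 10) + (-18)| ≥ 18 − 9 = 9.
Hence |(7z - 1)/(z - 8) − (71/18)| < 55|z + 10|/(18·9) = (55/162)|z + 10|, which is < ε once |z + 10| < (162/55)ε.
Take δ = min(9, (162/55)ε). Then 0 < |z + 10| < δ forces both bounds, so |(7z - 1)/(z - 8) − (71/18)| < ε.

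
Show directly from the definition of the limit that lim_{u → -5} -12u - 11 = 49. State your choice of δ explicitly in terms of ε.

δ = ε/12

Suppose ε > 0. We need δ > 0 so that 0 < |u + 5| < δ implies |(-12u - 11) − 49| < ε.
Since (-12u - 11) − 49 = -12(u + 5), we have |(-12u - 11) − 49| = 12|u + 5|.
So 12|u + 5| < ε exactly when |u + 5| < ε/12.
Choosing δ = ε/12 gives |(-12u - 11) − 49| = 12|u + 5| < ε whenever |u + 5| < δ.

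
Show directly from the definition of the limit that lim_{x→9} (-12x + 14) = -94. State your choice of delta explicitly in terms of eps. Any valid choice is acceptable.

delta = eps/12

Suppose eps > 0. We need delta > 0 so that 0 < |x − 9| < delta implies |(-12x + 14) + 94| < eps.
Since (-12x + 14) + 94 = -12(x − 9), we have |(-12x + 14) + 94| = 12|x − 9|.
Thus it suffices that |x − 9| < eps/12.
Take delta = eps/12. If 0 < |x − 9| < delta then |(-12x + 14) + 94| = 12|x − 9| < 12·(eps/12) = eps.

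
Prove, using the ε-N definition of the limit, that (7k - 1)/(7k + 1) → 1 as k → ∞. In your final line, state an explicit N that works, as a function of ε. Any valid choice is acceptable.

Fix ε > 0. For k ≥ 1, |(7k - 1)/(7k + 1) − 1| = |-14|/(7(7k + 1)) = 14/(7(7k + 1)).
Since 7k + 1 ≥ 7k for k ≥ 1, this is ≤ 14/(7·7k) = (2/7)/k.
So |(7k - 1)/(7k + 1) − 1| < ε whenever k > (2/7)/ε.
Take N = (2/7)/ε. If k > N then |(7k - 1)/(7k + 1) − 1| ≤ (2/7)/k < ε.

N = (2/7)/ε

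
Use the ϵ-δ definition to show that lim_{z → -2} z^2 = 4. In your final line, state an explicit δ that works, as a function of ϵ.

δ = min(1, ϵ/5)

Fix ϵ > 0. We seek δ > 0 with 0 < |z + 2| < δ ⇒ |z^2 − 4| < ϵ.
Factor: z^2 − 4 = (z + 2)(z - 2), so |z^2 − 4| = |z + 2|·|z - 2|.
Restrict δ ≤ 1. Then |z + 2| < 1 gives |z| < 3, so by the triangle inequality |z - 2| ≤ 3 + 2 = 5.
Hence |z^2 − 4| ≤ 5|z + 2|, which is < ϵ once |z + 2| < ϵ/5.
Take δ = min(1, ϵ/5). If 0 < |z + 2| < δ then both bounds hold and |z^2 − 4| ≤ 5|z + 2| < 5·(ϵ/5) = ϵ.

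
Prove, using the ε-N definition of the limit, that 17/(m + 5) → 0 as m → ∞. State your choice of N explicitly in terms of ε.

Let ε > 0 be given. For m ≥ 1, |17/(m + 5) − 0| = 17/(m + 5) ≤ 17/m.
We need 17/m < ε, i.e. m > 17/ε.
Take N = 17/ε. If m > N then |17/(m + 5)| ≤ 17/m < ε.

N = 17/ε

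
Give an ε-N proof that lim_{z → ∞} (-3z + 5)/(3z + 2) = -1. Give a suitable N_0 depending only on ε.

N_0 = (7/3)/ε

Let ε > 0 be given. We seek N_0 > 0 such that z > N_0 implies |(-3z + 5)/(3z + 2) + 1| < ε.
(-3z + 5)/(3z + 2) + 1 = (3(-3z + 5) − (-3)(3z + 2)) / (3(3z + 2)) = 21/(3(3z + 2)).
For z > 0 we have 3z + 2 > 3z, so |(-3z + 5)/(3z + 2) + 1| = 21/(3(3z + 2)) < 21/(3·3z) = (7/3)/z.
Thus |(-3z + 5)/(3z + 2) + 1| < ε whenever z > (7/3)/ε.
Take N_0 = (7/3)/ε. If z > N_0 then |(-3z + 5)/(3z + 2) + 1| < (7/3)/z < ε.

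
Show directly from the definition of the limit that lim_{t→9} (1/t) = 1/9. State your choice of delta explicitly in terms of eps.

delta = min(9/2, (81/2)eps)

Let eps > 0 be given. We seek delta > 0 such that 0 < |t − 9| < delta implies |1/t − (1/9)| < eps.
|1/t − (1/9)| = |9 − t|/(9·|t|) = |t − 9|/(9|t|).
Require delta ≤ 9/2 so that |t| > 9 − 9/2 = 9/2, hence 9|t| > 81/2.
Then |1/t − (1/9)| < |t − 9|/(81/2), which is < eps when |t − 9| < (81/2)eps.
Take delta = min(9/2, (81/2)eps). Then 0 < |t − 9| < delta gives both |t − 9| < 9/2 and |t − 9| < (81/2)eps, so |1/t − (1/9)| < eps.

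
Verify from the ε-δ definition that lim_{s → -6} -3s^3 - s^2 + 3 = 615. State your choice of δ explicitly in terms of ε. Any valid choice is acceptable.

Fix ε > 0. We want δ > 0 such that 0 < |s + 6| < δ implies |(-3s^3 - s^2 + 3) − 615| < ε.
(-3s^3 - s^2 + 3) − 615 = -3s^3 - s^2 - 612 = (s + 6)(-3s^2 + 17s - 102).
So |(-3s^3 - s^2 + 3) − 615| = |s + 6|·|-3s^2 + 17s - 102|.
Require δ ≤ 1. Then |s + 6| < 1 gives |s| < 7, and by the triangle inequality |-3s^2 + 17s - 102| ≤ 3·7^2 + 17·7 + 102 = 368.
Hence |(-3s^3 - s^2 + 3) − 615| ≤ 368|s + 6| < ε provided |s + 6| < ε/368.
Choosing δ = min(1, ε/368) ensures both conditions, hence |(-3s^3 - s^2 + 3) − 615| < ε.

δ = min(1, ε/368)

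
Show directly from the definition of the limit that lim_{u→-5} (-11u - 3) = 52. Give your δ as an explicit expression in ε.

δ = ε/11

Let ε > 0. We need δ > 0 so that 0 < |u + 5| < δ implies |(-11u - 3) − 52| < ε.
Since (-11u - 3) − 52 = -11(u + 5), we have |(-11u - 3) − 52| = 11|u + 5|.
So 11|u + 5| < ε exactly when |u + 5| < ε/11.
Choosing δ = ε/11 gives |(-11u - 3) − 52| = 11|u + 5| < ε whenever |u + 5| < δ.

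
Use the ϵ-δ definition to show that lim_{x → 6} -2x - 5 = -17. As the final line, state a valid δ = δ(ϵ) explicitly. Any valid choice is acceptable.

δ = ϵ/2

Fix ϵ > 0. We need δ > 0 so that 0 < |x − 6| < δ implies |(-2x - 5) + 17| < ϵ.
Since (-2x - 5) + 17 = -2(x − 6), we have |(-2x - 5) + 17| = 2|x − 6|.
Thus it suffices that |x − 6| < ϵ/2.
Take δ = ϵ/2. If 0 < |x − 6| < δ then |(-2x - 5) + 17| = 2|x − 6| < 2·(ϵ/2) = ϵ.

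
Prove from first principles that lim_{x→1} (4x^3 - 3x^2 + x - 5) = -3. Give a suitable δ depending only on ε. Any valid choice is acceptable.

Let ε > 0 be given. We want δ > 0 such that 0 < |x − 1| < δ implies |(4x^3 - 3x^2 + x - 5) + 3| < ε.
(4x^3 - 3x^2 + x - 5) + 3 = 4x^3 - 3x^2 + x - 2 = (x − 1)(4x^2 + x + 2).
So |(4x^3 - 3x^2 + x - 5) + 3| = |x − 1|·|4x^2 + x + 2|.
Assume first that |x − 1| < 2, so |x| < 3. Then |4x^2 + x + 2| ≤ 4·3^2 + 3 + 2 = 41.
Hence |(4x^3 - 3x^2 + x - 5) + 3| ≤ 41|x − 1| < ε provided |x − 1| < ε/41.
Take δ = min(2, ε/41). Then 0 < |x − 1| < δ gives both |x − 1| < 2 and |x − 1| < ε/41, so |(4x^3 - 3x^2 + x - 5) + 3| < ε.

δ = min(2, ε/41)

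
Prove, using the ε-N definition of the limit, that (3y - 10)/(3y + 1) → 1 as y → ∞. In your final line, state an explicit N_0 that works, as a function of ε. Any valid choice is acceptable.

Fix ε > 0. We seek N_0 > 0 such that y > N_0 implies |(3y - 10)/(3y + 1) − 1| < ε.
(3y - 10)/(3y + 1) − 1 = (3(3y - 10) − 3(3y + 1)) / (3(3y + 1)) = -33/(3(3y + 1)).
For y > 0 we have 3y + 1 > 3y, so |(3y - 10)/(3y + 1) − 1| = 33/(3(3y + 1)) < 33/(3·3y) = (11/3)/y.
Thus |(3y - 10)/(3y + 1) − 1| < ε whenever y > (11/3)/ε.
Take N_0 = (11/3)/ε. If y > N_0 then |(3y - 10)/(3y + 1) − 1| < (11/3)/y < ε.

N_0 = (11/3)/ε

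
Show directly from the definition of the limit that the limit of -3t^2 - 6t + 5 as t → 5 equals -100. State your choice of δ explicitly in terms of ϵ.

Fix ϵ > 0. We want δ > 0 such that 0 < |t − 5| < δ implies |(-3t^2 - 6t + 5) + 100| < ϵ.
(-3t^2 - 6t + 5) + 100 = -3t^2 - 6t + 105 = (t − 5)(-3t - 21).
So |(-3t^2 - 6t + 5) + 100| = |t − 5|·|-3t - 21|.
Assume first that |t − 5| < 2, so |t| < 7. Then |-3t - 21| ≤ 3·7 + 21 = 42.
Hence |(-3t^2 - 6t + 5) + 100| ≤ 42|t − 5| < ϵ provided |t − 5| < ϵ/42.
Choosing δ = min(2, ϵ/42) ensures both conditions, hence |(-3t^2 - 6t + 5) + 100| < ϵ.

δ = min(2, ϵ/42)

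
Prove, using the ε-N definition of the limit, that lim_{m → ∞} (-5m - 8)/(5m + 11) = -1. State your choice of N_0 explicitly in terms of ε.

Let ε > 0 be given. For m ≥ 1, |(-5m - 8)/(5m + 11) + 1| = |15|/(5(5m + 11)) = 15/(5(5m + 11)).
Since 5m + 11 ≥ 5m for m ≥ 1, this is ≤ 15/(5·5m) = (3/5)/m.
So |(-5m - 8)/(5m + 11) + 1| < ε whenever m > (3/5)/ε.
Take N_0 = (3/5)/ε. If m > N_0 then |(-5m - 8)/(5m + 11) + 1| ≤ (3/5)/m < ε.

N_0 = (3/5)/ε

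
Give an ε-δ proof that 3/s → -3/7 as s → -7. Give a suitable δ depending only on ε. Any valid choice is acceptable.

Suppose ε > 0. We seek δ > 0 such that 0 < |s + 7| < δ implies |3/s + 3/7| < ε.
|3/s + 3/7| = 3·|-7 − s|/(7·|s|) = 3|s + 7|/(7|s|).
Restrict δ ≤ 7/2. Then |s + 7| < 7/2 gives |s| > 7/2, so 7|s| > 49/2.
Then |3/s + 3/7| < 3|s + 7|/(49/2), which is < ε when |s + 7| < (49/6)ε.
Take δ = min(7/2, (49/6)ε). Then 0 < |s + 7| < δ gives both |s + 7| < 7/2 and |s + 7| < (49/6)ε, so |3/s + 3/7| < ε.

δ = min(7/2, (49/6)ε)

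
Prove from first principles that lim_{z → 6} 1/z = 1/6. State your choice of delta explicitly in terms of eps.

delta = min(3, 18eps)

Fix eps > 0. We seek delta > 0 such that 0 < |z − 6| < delta implies |1/z − (1/6)| < eps.
|1/z − (1/6)| = |6 − z|/(6·|z|) = |z − 6|/(6|z|).
Require delta ≤ 3 so that |z| > 6 − 3 = 3, hence 6|z| > 18.
Then |1/z − (1/6)| < |z − 6|/18, which is < eps when |z − 6| < 18eps.
Take delta = min(3, 18eps). Then 0 < |z − 6| < delta gives both |z − 6| < 3 and |z − 6| < 18eps, so |1/z − (1/6)| < eps.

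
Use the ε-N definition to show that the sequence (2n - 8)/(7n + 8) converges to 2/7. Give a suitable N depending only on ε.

N = (72/49)/ε

Fix ε > 0. For n ≥ 1, |(2n - 8)/(7n + 8) − (2/7)| = |-72|/(7(7n + 8)) = 72/(7(7n + 8)).
Since 7n + 8 ≥ 7n for n ≥ 1, this is ≤ 72/(7·7n) = (72/49)/n.
So |(2n - 8)/(7n + 8) − (2/7)| < ε whenever n > (72/49)/ε.
Take N = (72/49)/ε. If n > N then |(2n - 8)/(7n + 8) − (2/7)| ≤ (72/49)/n < ε.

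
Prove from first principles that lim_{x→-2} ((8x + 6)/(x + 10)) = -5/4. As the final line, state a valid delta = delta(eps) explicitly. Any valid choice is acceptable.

Let eps > 0 be given. We want delta > 0 with 0 < |x + 2| < delta ⇒ |(8x + 6)/(x + 10) + 5/4| < eps.
Combining over a common denominator, (8x + 6)/(x + 10) + 5/4 = [(8x + 6)·8 − (-10)·(x + 10)] / [8·(x + 10)] = 74(x + 2) / (8(x + 10)).
So |(8x + 6)/(x + 10) + 5/4| = 74|x + 2| / (8·|x + 10|).
Restrict delta ≤ 4. Then |x + 2| < 4 gives |x + 10| = |(x + 2) + 8| ≥ 8 − 4 = 4.
Hence |(8x + 6)/(x + 10) + 5/4| < 74|x + 2|/(8·4) = (37/16)|x + 2|, which is < eps once |x + 2| < (16/37)eps.
Take delta = min(4, (16/37)eps). Then 0 < |x + 2| < delta forces both bounds, so |(8x + 6)/(x + 10) + 5/4| < eps.

delta = min(4, (16/37)eps)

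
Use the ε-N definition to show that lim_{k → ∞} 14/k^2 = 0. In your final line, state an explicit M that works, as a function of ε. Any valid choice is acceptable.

M = (14/ε)^{1/2}

Suppose ε > 0. For k ≥ 1, |14/k^2 − 0| = 14/k^2.
14/k^2 < ε ⇔ k^2 > 14/ε ⇔ k > (14/ε)^{1/2}.
Take M = (14/ε)^{1/2}. Then k > M implies 14/k^2 < ε.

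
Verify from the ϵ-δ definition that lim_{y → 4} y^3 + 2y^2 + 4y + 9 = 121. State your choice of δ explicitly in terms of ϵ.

Fix ϵ > 0. We want δ > 0 such that 0 < |y − 4| < δ implies |(y^3 + 2y^2 + 4y + 9) − 121| < ϵ.
(y^3 + 2y^2 + 4y + 9) − 121 = y^3 + 2y^2 + 4y - 112 = (y − 4)(y^2 + 6y + 28).
So |(y^3 + 2y^2 + 4y + 9) − 121| = |y − 4|·|y^2 + 6y + 28|.
Assume first that |y − 4| < 1, so |y| < 5. Then |y^2 + 6y + 28| ≤ 5^2 + 6·5 + 28 = 83.
Hence |(y^3 + 2y^2 + 4y + 9) − 121| ≤ 83|y − 4| < ϵ provided |y − 4| < ϵ/83.
Take δ = min(1, ϵ/83). Then 0 < |y − 4| < δ gives both |y − 4| < 1 and |y − 4| < ϵ/83, so |(y^3 + 2y^2 + 4y + 9) − 121| < ϵ.

δ = min(1, ϵ/83)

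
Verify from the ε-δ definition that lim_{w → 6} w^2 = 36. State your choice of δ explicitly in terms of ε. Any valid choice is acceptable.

Let ε > 0 be given. We seek δ > 0 with 0 < |w − 6| < δ ⇒ |w^2 − 36| < ε.
Factor: w^2 − 36 = (w − 6)(w + 6), so |w^2 − 36| = |w − 6|·|w + 6|.
Impose δ ≤ 2 so that |w| < 8; then |w + 6| ≤ 14.
Hence |w^2 − 36| ≤ 14|w − 6|, which is < ε once |w − 6| < ε/14.
Take δ = min(2, ε/14). If 0 < |w − 6| < δ then both bounds hold and |w^2 − 36| ≤ 14|w − 6| < 14·(ε/14) = ε.

δ = min(2, ε/14)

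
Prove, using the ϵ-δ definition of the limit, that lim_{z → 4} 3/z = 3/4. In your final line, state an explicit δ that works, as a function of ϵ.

Fix ϵ > 0. We seek δ > 0 such that 0 < |z − 4| < δ implies |3/z − (3/4)| < ϵ.
|3/z − (3/4)| = 3·|4 − z|/(4·|z|) = 3|z − 4|/(4|z|).
Require δ ≤ 2 so that |z| > 4 − 2 = 2, hence 4|z| > 8.
Then |3/z − (3/4)| < 3|z − 4|/8, which is < ϵ when |z − 4| < (8/3)ϵ.
Take δ = min(2, (8/3)ϵ). Then 0 < |z − 4| < δ gives both |z − 4| < 2 and |z − 4| < (8/3)ϵ, so |3/z − (3/4)| < ϵ.

δ = min(2, (8/3)ϵ)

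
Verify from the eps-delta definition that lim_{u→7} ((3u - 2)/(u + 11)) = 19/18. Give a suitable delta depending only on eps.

Let eps > 0 be given. We want delta > 0 with 0 < |u − 7| < delta ⇒ |(3u - 2)/(u + 11) − (19/18)| < eps.
Combining over a common denominator, (3u - 2)/(u + 11) − (19/18) = [(3u - 2)·18 − 19·(u + 11)] / [18·(u + 11)] = 35(u − 7) / (18(u + 11)).
So |(3u - 2)/(u + 11) − (19/18)| = 35|u − 7| / (18·|u + 11|).
Require delta ≤ 9, so |u + 11| ≥ |18| − |u − 7| > 18 − 9 = 9.
Hence |(3u - 2)/(u + 11) − (19/18)| < 35|u − 7|/(18·9) = (35/162)|u − 7|, which is < eps once |u − 7| < (162/35)eps.
Take delta = min(9, (162/35)eps). Then 0 < |u − 7| < delta forces both bounds, so |(3u - 2)/(u + 11) − (19/18)| < eps.

delta = min(9, (162/35)eps)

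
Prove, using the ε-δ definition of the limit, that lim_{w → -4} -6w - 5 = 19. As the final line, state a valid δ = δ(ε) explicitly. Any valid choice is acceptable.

Suppose ε > 0. We need δ > 0 so that 0 < |w + 4| < δ implies |(-6w - 5) − 19| < ε.
Since (-6w - 5) − 19 = -6(w + 4), we have |(-6w - 5) − 19| = 6|w + 4|.
So 6|w + 4| < ε exactly when |w + 4| < ε/6.
Choosing δ = ε/6 gives |(-6w - 5) − 19| = 6|w + 4| < ε whenever |w + 4| < δ.

δ = ε/6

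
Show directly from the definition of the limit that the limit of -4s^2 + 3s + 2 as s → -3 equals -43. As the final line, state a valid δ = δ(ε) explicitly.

Fix ε > 0. We want δ > 0 such that 0 < |s + 3| < δ implies |(-4s^2 + 3s + 2) + 43| < ε.
(-4s^2 + 3s + 2) + 43 = -4s^2 + 3s + 45 = (s + 3)(-4s + 15).
So |(-4s^2 + 3s + 2) + 43| = |s + 3|·|-4s + 15|.
Assume first that |s + 3| < 1, so |s| < 4. Then |-4s + 15| ≤ 4·4 + 15 = 31.
Hence |(-4s^2 + 3s + 2) + 43| ≤ 31|s + 3| < ε provided |s + 3| < ε/31.
Take δ = min(1, ε/31). Then 0 < |s + 3| < δ gives both |s + 3| < 1 and |s + 3| < ε/31, so |(-4s^2 + 3s + 2) + 43| < ε.

δ = min(1, ε/31)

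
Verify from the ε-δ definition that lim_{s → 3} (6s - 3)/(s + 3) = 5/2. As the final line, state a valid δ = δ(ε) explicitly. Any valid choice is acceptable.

δ = min(3, (6/7)ε)

Fix ε > 0. We want δ > 0 with 0 < |s − 3| < δ ⇒ |(6s - 3)/(s + 3) − (5/2)| < ε.
Combining over a common denominator, (6s - 3)/(s + 3) − (5/2) = [(6s - 3)·6 − 15·(s + 3)] / [6·(s + 3)] = 21(s − 3) / (6(s + 3)).
So |(6s - 3)/(s + 3) − (5/2)| = 21|s − 3| / (6·|s + 3|).
Restrict δ ≤ 3. Then |s − 3| < 3 gives |s + 3| = |(s − 3) + 6| ≥ 6 − 3 = 3.
Hence |(6s - 3)/(s + 3) − (5/2)| < 21|s − 3|/(6·3) = (7/6)|s − 3|, which is < ε once |s − 3| < (6/7)ε.
Take δ = min(3, (6/7)ε). Then 0 < |s − 3| < δ forces both bounds, so |(6s - 3)/(s + 3) − (5/2)| < ε.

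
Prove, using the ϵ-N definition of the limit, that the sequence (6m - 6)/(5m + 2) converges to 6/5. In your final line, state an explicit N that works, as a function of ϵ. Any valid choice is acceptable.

N = (42/25)/ϵ

Let ϵ > 0. For m ≥ 1, |(6m - 6)/(5m + 2) − (6/5)| = |-42|/(5(5m + 2)) = 42/(5(5m + 2)).
Since 5m + 2 ≥ 5m for m ≥ 1, this is ≤ 42/(5·5m) = (42/25)/m.
So |(6m - 6)/(5m + 2) − (6/5)| < ϵ whenever m > (42/25)/ϵ.
Take N = (42/25)/ϵ. If m > N then |(6m - 6)/(5m + 2) − (6/5)| ≤ (42/25)/m < ϵ.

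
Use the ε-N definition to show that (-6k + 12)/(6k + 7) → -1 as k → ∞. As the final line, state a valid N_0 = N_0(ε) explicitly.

Let ε > 0. For k ≥ 1, |(-6k + 12)/(6k + 7) + 1| = |114|/(6(6k + 7)) = 114/(6(6k + 7)).
Since 6k + 7 ≥ 6k for k ≥ 1, this is ≤ 114/(6·6k) = (19/6)/k.
So |(-6k + 12)/(6k + 7) + 1| < ε whenever k > (19/6)/ε.
Take N_0 = (19/6)/ε. If k > N_0 then |(-6k + 12)/(6k + 7) + 1| ≤ (19/6)/k < ε.

N_0 = (19/6)/ε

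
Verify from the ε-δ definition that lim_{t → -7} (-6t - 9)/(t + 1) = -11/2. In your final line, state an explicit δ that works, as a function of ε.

Let ε > 0. We want δ > 0 with 0 < |t + 7| < δ ⇒ |(-6t - 9)/(t + 1) + 11/2| < ε.
Combining over a common denominator, (-6t - 9)/(t + 1) + 11/2 = [(-6t - 9)·(-6) − 33·(t + 1)] / [(-6)·(t + 1)] = 3(t + 7) / ((-6)(t + 1)).
So |(-6t - 9)/(t + 1) + 11/2| = 3|t + 7| / (6·|t + 1|).
Require δ ≤ 3, so |t + 1| ≥ |-6| − |t + 7| > 6 − 3 = 3.
Hence |(-6t - 9)/(t + 1) + 11/2| < 3|t + 7|/(6·3) = (1/6)|t + 7|, which is < ε once |t + 7| < 6ε.
Take δ = min(3, 6ε). Then 0 < |t + 7| < δ forces both bounds, so |(-6t - 9)/(t + 1) + 11/2| < ε.

δ = min(3, 6ε)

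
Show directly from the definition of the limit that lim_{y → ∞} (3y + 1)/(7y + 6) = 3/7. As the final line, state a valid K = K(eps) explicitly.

K = (11/49)/eps

Fix eps > 0. We seek K > 0 such that y > K implies |(3y + 1)/(7y + 6) − (3/7)| < eps.
(3y + 1)/(7y + 6) − (3/7) = (7(3y + 1) − 3(7y + 6)) / (7(7y + 6)) = -11/(7(7y + 6)).
For y > 0 we have 7y + 6 > 7y, so |(3y + 1)/(7y + 6) − (3/7)| = 11/(7(7y + 6)) < 11/(7·7y) = (11/49)/y.
Thus |(3y + 1)/(7y + 6) − (3/7)| < eps whenever y > (11/49)/eps.
Take K = (11/49)/eps. If y > K then |(3y + 1)/(7y + 6) − (3/7)| < (11/49)/y < eps.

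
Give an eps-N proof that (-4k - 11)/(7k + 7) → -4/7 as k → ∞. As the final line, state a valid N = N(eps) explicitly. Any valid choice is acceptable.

N = 1/eps

Let eps > 0. For k ≥ 1, |(-4k - 11)/(7k + 7) + 4/7| = |-49|/(7(7k + 7)) = 49/(7(7k + 7)).
Since 7k + 7 ≥ 7k for k ≥ 1, this is ≤ 49/(7·7k) = 1/k.
So |(-4k - 11)/(7k + 7) + 4/7| < eps whenever k > 1/eps.
Take N = 1/eps. If k > N then |(-4k - 11)/(7k + 7) + 4/7| ≤ 1/k < eps.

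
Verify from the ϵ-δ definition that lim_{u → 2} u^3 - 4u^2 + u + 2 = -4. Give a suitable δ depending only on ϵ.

Let ϵ > 0. We want δ > 0 such that 0 < |u − 2| < δ implies |(u^3 - 4u^2 + u + 2) + 4| < ϵ.
(u^3 - 4u^2 + u + 2) + 4 = u^3 - 4u^2 + u + 6 = (u − 2)(u^2 - 2u - 3).
So |(u^3 - 4u^2 + u + 2) + 4| = |u − 2|·|u^2 - 2u - 3|.
Require δ ≤ 2. Then |u − 2| < 2 gives |u| < 4, and by the triangle inequality |u^2 - 2u - 3| ≤ 4^2 + 2·4 + 3 = 27.
Hence |(u^3 - 4u^2 + u + 2) + 4| ≤ 27|u − 2| < ϵ provided |u − 2| < ϵ/27.
Choosing δ = min(2, ϵ/27) ensures both conditions, hence |(u^3 - 4u^2 + u + 2) + 4| < ϵ.

δ = min(2, ϵ/27)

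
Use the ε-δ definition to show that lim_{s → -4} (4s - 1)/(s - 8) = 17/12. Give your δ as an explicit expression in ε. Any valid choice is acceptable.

Let ε > 0. We want δ > 0 with 0 < |s + 4| < δ ⇒ |(4s - 1)/(s - 8) − (17/12)| < ε.
Combining over a common denominator, (4s - 1)/(s - 8) − (17/12) = [(4s - 1)·(-12) − (-17)·(s - 8)] / [(-12)·(s - 8)] = -31(s + 4) / ((-12)(s - 8)).
So |(4s - 1)/(s - 8) − (17/12)| = 31|s + 4| / (12·|s − 8|).
Restrict δ ≤ 6. Then |s + 4| < 6 gives |s − 8| = |(s + 4) + (-12)| ≥ 12 − 6 = 6.
Hence |(4s - 1)/(s - 8) − (17/12)| < 31|s + 4|/(12·6) = (31/72)|s + 4|, which is < ε once |s + 4| < (72/31)ε.
Take δ = min(6, (72/31)ε). Then 0 < |s + 4| < δ forces both bounds, so |(4s - 1)/(s - 8) − (17/12)| < ε.

δ = min(6, (72/31)ε)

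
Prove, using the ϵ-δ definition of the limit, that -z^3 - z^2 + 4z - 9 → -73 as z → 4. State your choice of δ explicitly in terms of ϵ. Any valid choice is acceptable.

Let ϵ > 0. We want δ > 0 such that 0 < |z − 4| < δ implies |(-z^3 - z^2 + 4z - 9) + 73| < ϵ.
(-z^3 - z^2 + 4z - 9) + 73 = -z^3 - z^2 + 4z + 64 = (z − 4)(-z^2 - 5z - 16).
So |(-z^3 - z^2 + 4z - 9) + 73| = |z − 4|·|-z^2 - 5z - 16|.
Assume first that |z − 4| < 1, so |z| < 5. Then |-z^2 - 5z - 16| ≤ 5^2 + 5·5 + 16 = 66.
Hence |(-z^3 - z^2 + 4z - 9) + 73| ≤ 66|z − 4| < ϵ provided |z − 4| < ϵ/66.
Choosing δ = min(1, ϵ/66) ensures both conditions, hence |(-z^3 - z^2 + 4z - 9) + 73| < ϵ.

δ = min(1, ϵ/66)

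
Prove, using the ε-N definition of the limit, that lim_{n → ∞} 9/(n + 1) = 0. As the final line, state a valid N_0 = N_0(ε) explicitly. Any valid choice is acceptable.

Fix ε > 0. For n ≥ 1, |9/(n + 1) − 0| = 9/(n + 1) ≤ 9/n.
We need 9/n < ε, i.e. n > 9/ε.
Take N_0 = 9/ε. If n > N_0 then |9/(n + 1)| ≤ 9/n < ε.

N_0 = 9/ε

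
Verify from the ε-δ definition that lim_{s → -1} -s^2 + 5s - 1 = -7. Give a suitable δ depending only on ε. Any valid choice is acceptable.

δ = min(1, ε/8)

Fix ε > 0. We want δ > 0 such that 0 < |s + 1| < δ implies |(-s^2 + 5s - 1) + 7| < ε.
(-s^2 + 5s - 1) + 7 = -s^2 + 5s + 6 = (s + 1)(-s + 6).
So |(-s^2 + 5s - 1) + 7| = |s + 1|·|-s + 6|.
Require δ ≤ 1. Then |s + 1| < 1 gives |s| < 2, and by the triangle inequality |-s + 6| ≤ 2 + 6 = 8.
Hence |(-s^2 + 5s - 1) + 7| ≤ 8|s + 1| < ε provided |s + 1| < ε/8.
Take δ = min(1, ε/8). Then 0 < |s + 1| < δ gives both |s + 1| < 1 and |s + 1| < ε/8, so |(-s^2 + 5s - 1) + 7| < ε.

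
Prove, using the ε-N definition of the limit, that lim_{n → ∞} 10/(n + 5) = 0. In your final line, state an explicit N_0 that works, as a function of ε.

Let ε > 0. For n ≥ 1, |10/(n + 5) − 0| = 10/(n + 5) ≤ 10/n.
We need 10/n < ε, i.e. n > 10/ε.
Take N_0 = 10/ε. If n > N_0 then |10/(n + 5)| ≤ 10/n < ε.

N_0 = 10/ε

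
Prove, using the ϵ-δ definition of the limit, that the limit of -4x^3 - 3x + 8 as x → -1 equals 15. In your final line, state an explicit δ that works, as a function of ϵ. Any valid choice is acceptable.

δ = min(1, ϵ/31)

Let ϵ > 0. We want δ > 0 such that 0 < |x + 1| < δ implies |(-4x^3 - 3x + 8) − 15| < ϵ.
(-4x^3 - 3x + 8) − 15 = -4x^3 - 3x - 7 = (x + 1)(-4x^2 + 4x - 7).
So |(-4x^3 - 3x + 8) − 15| = |x + 1|·|-4x^2 + 4x - 7|.
Require δ ≤ 1. Then |x + 1| < 1 gives |x| < 2, and by the triangle inequality |-4x^2 + 4x - 7| ≤ 4·2^2 + 4·2 + 7 = 31.
Hence |(-4x^3 - 3x + 8) − 15| ≤ 31|x + 1| < ϵ provided |x + 1| < ϵ/31.
Choosing δ = min(1, ϵ/31) ensures both conditions, hence |(-4x^3 - 3x + 8) − 15| < ϵ.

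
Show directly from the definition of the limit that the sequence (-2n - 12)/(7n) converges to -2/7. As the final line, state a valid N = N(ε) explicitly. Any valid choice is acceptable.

N = (12/7)/ε

Fix ε > 0. For n ≥ 1, |(-2n - 12)/(7n) + 2/7| = |-84|/(7(7n)) = 84/(7(7n)).
Since 7n ≥ 7n for n ≥ 1, this is ≤ 84/(7·7n) = (12/7)/n.
So |(-2n - 12)/(7n) + 2/7| < ε whenever n > (12/7)/ε.
Take N = (12/7)/ε. If n > N then |(-2n - 12)/(7n) + 2/7| ≤ (12/7)/n < ε.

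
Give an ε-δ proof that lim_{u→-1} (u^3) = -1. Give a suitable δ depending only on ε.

δ = min(1, ε/7)

Suppose ε > 0. We seek δ > 0 with 0 < |u + 1| < δ ⇒ |u^3 + 1| < ε.
Factor: u^3 + 1 = (u + 1)(u^2 - u + 1), so |u^3 + 1| = |u + 1|·|u^2 - u + 1|.
Restrict δ ≤ 1. Then |u + 1| < 1 gives |u| < 2, so by the triangle inequality |u^2 - u + 1| ≤ 2^2 + 2 + 1 = 7.
Hence |u^3 + 1| ≤ 7|u + 1|, which is < ε once |u + 1| < ε/7.
Take δ = min(1, ε/7). If 0 < |u + 1| < δ then both bounds hold and |u^3 + 1| ≤ 7|u + 1| < 7·(ε/7) = ε.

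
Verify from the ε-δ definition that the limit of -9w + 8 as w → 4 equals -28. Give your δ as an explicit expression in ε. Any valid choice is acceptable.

δ = ε/9

Let ε > 0 be given. We need δ > 0 so that 0 < |w − 4| < δ implies |(-9w + 8) + 28| < ε.
Since (-9w + 8) + 28 = -9(w − 4), we have |(-9w + 8) + 28| = 9|w − 4|.
So 9|w − 4| < ε exactly when |w − 4| < ε/9.
Take δ = ε/9. If 0 < |w − 4| < δ then |(-9w + 8) + 28| = 9|w − 4| < 9·(ε/9) = ε.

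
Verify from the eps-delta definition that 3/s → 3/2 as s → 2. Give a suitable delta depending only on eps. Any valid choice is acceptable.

Let eps > 0 be given. We seek delta > 0 such that 0 < |s − 2| < delta implies |3/s − (3/2)| < eps.
|3/s − (3/2)| = 3·|2 − s|/(2·|s|) = 3|s − 2|/(2|s|).
Restrict delta ≤ 1. Then |s − 2| < 1 gives |s| > 1, so 2|s| > 2.
Then |3/s − (3/2)| < 3|s − 2|/2, which is < eps when |s − 2| < (2/3)eps.
Take delta = min(1, (2/3)eps). Then 0 < |s − 2| < delta gives both |s − 2| < 1 and |s − 2| < (2/3)eps, so |3/s − (3/2)| < eps.

delta = min(1, (2/3)eps)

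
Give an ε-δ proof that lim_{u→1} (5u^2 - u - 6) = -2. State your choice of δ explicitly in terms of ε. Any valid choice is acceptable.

Let ε > 0. We want δ > 0 such that 0 < |u − 1| < δ implies |(5u^2 - u - 6) + 2| < ε.
(5u^2 - u - 6) + 2 = 5u^2 - u - 4 = (u − 1)(5u + 4).
So |(5u^2 - u - 6) + 2| = |u − 1|·|5u + 4|.
Require δ ≤ 1. Then |u − 1| < 1 gives |u| < 2, and by the triangle inequality |5u + 4| ≤ 5·2 + 4 = 14.
Hence |(5u^2 - u - 6) + 2| ≤ 14|u − 1| < ε provided |u − 1| < ε/14.
Take δ = min(1, ε/14). Then 0 < |u − 1| < δ gives both |u − 1| < 1 and |u − 1| < ε/14, so |(5u^2 - u - 6) + 2| < ε.

δ = min(1, ε/14)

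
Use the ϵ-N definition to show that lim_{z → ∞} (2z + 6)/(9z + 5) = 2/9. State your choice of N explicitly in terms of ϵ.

N = (44/81)/ϵ

Fix ϵ > 0. We seek N > 0 such that z > N implies |(2z + 6)/(9z + 5) − (2/9)| < ϵ.
(2z + 6)/(9z + 5) − (2/9) = (9(2z + 6) − 2(9z + 5)) / (9(9z + 5)) = 44/(9(9z + 5)).
For z > 0 we have 9z + 5 > 9z, so |(2z + 6)/(9z + 5) − (2/9)| = 44/(9(9z + 5)) < 44/(9·9z) = (44/81)/z.
Thus |(2z + 6)/(9z + 5) − (2/9)| < ϵ whenever z > (44/81)/ϵ.
Take N = (44/81)/ϵ. If z > N then |(2z + 6)/(9z + 5) − (2/9)| < (44/81)/z < ϵ.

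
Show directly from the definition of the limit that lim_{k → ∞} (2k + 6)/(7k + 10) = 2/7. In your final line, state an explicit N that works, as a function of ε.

N = (22/49)/ε

Fix ε > 0. For k ≥ 1, |(2k + 6)/(7k + 10) − (2/7)| = |22|/(7(7k + 10)) = 22/(7(7k + 10)).
Since 7k + 10 ≥ 7k for k ≥ 1, this is ≤ 22/(7·7k) = (22/49)/k.
So |(2k + 6)/(7k + 10) − (2/7)| < ε whenever k > (22/49)/ε.
Take N = (22/49)/ε. If k > N then |(2k + 6)/(7k + 10) − (2/7)| ≤ (22/49)/k < ε.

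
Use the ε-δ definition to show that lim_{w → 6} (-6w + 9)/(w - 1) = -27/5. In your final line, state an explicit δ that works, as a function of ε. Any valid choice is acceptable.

δ = min(5/2, (25/6)ε)

Suppose ε > 0. We want δ > 0 with 0 < |w − 6| < δ ⇒ |(-6w + 9)/(w - 1) + 27/5| < ε.
Combining over a common denominator, (-6w + 9)/(w - 1) + 27/5 = [(-6w + 9)·5 − (-27)·(w - 1)] / [5·(w - 1)] = -3(w − 6) / (5(w - 1)).
So |(-6w + 9)/(w - 1) + 27/5| = 3|w − 6| / (5·|w − 1|).
Require δ ≤ 5/2, so |w − 1| ≥ |5| − |w − 6| > 5 − 5/2 = 5/2.
Hence |(-6w + 9)/(w - 1) + 27/5| < 3|w − 6|/(5·(5/2)) = (6/25)|w − 6|, which is < ε once |w − 6| < (25/6)ε.
Take δ = min(5/2, (25/6)ε). Then 0 < |w − 6| < δ forces both bounds, so |(-6w + 9)/(w - 1) + 27/5| < ε.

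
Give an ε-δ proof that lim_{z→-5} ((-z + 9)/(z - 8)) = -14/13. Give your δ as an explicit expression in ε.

δ = min(13/2, (169/2)ε)

Let ε > 0 be given. We want δ > 0 with 0 < |z + 5| < δ ⇒ |(-z + 9)/(z - 8) + 14/13| < ε.
Combining over a common denominator, (-z + 9)/(z - 8) + 14/13 = [(-z + 9)·(-13) − 14·(z - 8)] / [(-13)·(z - 8)] = -1(z + 5) / ((-13)(z - 8)).
So |(-z + 9)/(z - 8) + 14/13| = |z + 5| / (13·|z − 8|).
Require δ ≤ 13/2, so |z − 8| ≥ |-13| − |z + 5| > 13 − 13/2 = 13/2.
Hence |(-z + 9)/(z - 8) + 14/13| < |z + 5|/(13·(13/2)) = (2/169)|z + 5|, which is < ε once |z + 5| < (169/2)ε.
Take δ = min(13/2, (169/2)ε). Then 0 < |z + 5| < δ forces both bounds, so |(-z + 9)/(z - 8) + 14/13| < ε.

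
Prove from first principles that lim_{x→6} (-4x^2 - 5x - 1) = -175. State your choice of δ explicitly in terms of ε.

δ = min(1, ε/57)

Suppose ε > 0. We want δ > 0 such that 0 < |x − 6| < δ implies |(-4x^2 - 5x - 1) + 175| < ε.
(-4x^2 - 5x - 1) + 175 = -4x^2 - 5x + 174 = (x − 6)(-4x - 29).
So |(-4x^2 - 5x - 1) + 175| = |x − 6|·|-4x - 29|.
Assume first that |x − 6| < 1, so |x| < 7. Then |-4x - 29| ≤ 4·7 + 29 = 57.
Hence |(-4x^2 - 5x - 1) + 175| ≤ 57|x − 6| < ε provided |x − 6| < ε/57.
Take δ = min(1, ε/57). Then 0 < |x − 6| < δ gives both |x − 6| < 1 and |x − 6| < ε/57, so |(-4x^2 - 5x - 1) + 175| < ε.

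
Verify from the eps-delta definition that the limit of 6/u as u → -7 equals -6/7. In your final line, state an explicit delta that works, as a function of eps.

Let eps > 0 be given. We seek delta > 0 such that 0 < |u + 7| < delta implies |6/u + 6/7| < eps.
|6/u + 6/7| = 6·|-7 − u|/(7·|u|) = 6|u + 7|/(7|u|).
Restrict delta ≤ 7/2. Then |u + 7| < 7/2 gives |u| > 7/2, so 7|u| > 49/2.
Then |6/u + 6/7| < 6|u + 7|/(49/2), which is < eps when |u + 7| < (49/12)eps.
Take delta = min(7/2, (49/12)eps). Then 0 < |u + 7| < delta gives both |u + 7| < 7/2 and |u + 7| < (49/12)eps, so |6/u + 6/7| < eps.

delta = min(7/2, (49/12)eps)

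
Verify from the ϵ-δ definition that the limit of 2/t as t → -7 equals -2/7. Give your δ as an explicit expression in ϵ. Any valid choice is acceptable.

δ = min(7/2, (49/4)ϵ)

Let ϵ > 0 be given. We seek δ > 0 such that 0 < |t + 7| < δ implies |2/t + 2/7| < ϵ.
|2/t + 2/7| = 2·|-7 − t|/(7·|t|) = 2|t + 7|/(7|t|).
Restrict δ ≤ 7/2. Then |t + 7| < 7/2 gives |t| > 7/2, so 7|t| > 49/2.
Then |2/t + 2/7| < 2|t + 7|/(49/2), which is < ϵ when |t + 7| < (49/4)ϵ.
Take δ = min(7/2, (49/4)ϵ). Then 0 < |t + 7| < δ gives both |t + 7| < 7/2 and |t + 7| < (49/4)ϵ, so |2/t + 2/7| < ϵ.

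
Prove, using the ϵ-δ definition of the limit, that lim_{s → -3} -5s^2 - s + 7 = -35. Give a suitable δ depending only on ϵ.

Suppose ϵ > 0. We want δ > 0 such that 0 < |s + 3| < δ implies |(-5s^2 - s + 7) + 35| < ϵ.
(-5s^2 - s + 7) + 35 = -5s^2 - s + 42 = (s + 3)(-5s + 14).
So |(-5s^2 - s + 7) + 35| = |s + 3|·|-5s + 14|.
Require δ ≤ 1. Then |s + 3| < 1 gives |s| < 4, and by the triangle inequality |-5s + 14| ≤ 5·4 + 14 = 34.
Hence |(-5s^2 - s + 7) + 35| ≤ 34|s + 3| < ϵ provided |s + 3| < ϵ/34.
Take δ = min(1, ϵ/34). Then 0 < |s + 3| < δ gives both |s + 3| < 1 and |s + 3| < ϵ/34, so |(-5s^2 - s + 7) + 35| < ϵ.

δ = min(1, ϵ/34)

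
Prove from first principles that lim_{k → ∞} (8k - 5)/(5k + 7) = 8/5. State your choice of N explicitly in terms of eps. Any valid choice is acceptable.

N = (81/25)/eps

Let eps > 0. For k ≥ 1, |(8k - 5)/(5k + 7) − (8/5)| = |-81|/(5(5k + 7)) = 81/(5(5k + 7)).
Since 5k + 7 ≥ 5k for k ≥ 1, this is ≤ 81/(5·5k) = (81/25)/k.
So |(8k - 5)/(5k + 7) − (8/5)| < eps whenever k > (81/25)/eps.
Take N = (81/25)/eps. If k > N then |(8k - 5)/(5k + 7) − (8/5)| ≤ (81/25)/k < eps.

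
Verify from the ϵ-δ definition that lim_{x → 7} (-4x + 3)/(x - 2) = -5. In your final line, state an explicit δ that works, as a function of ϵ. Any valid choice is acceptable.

δ = min(5/2, (5/2)ϵ)

Let ϵ > 0. We want δ > 0 with 0 < |x − 7| < δ ⇒ |(-4x + 3)/(x - 2) + 5| < ϵ.
Combining over a common denominator, (-4x + 3)/(x - 2) + 5 = [(-4x + 3)·5 − (-25)·(x - 2)] / [5·(x - 2)] = 5(x − 7) / (5(x - 2)).
So |(-4x + 3)/(x - 2) + 5| = 5|x − 7| / (5·|x − 2|).
Restrict δ ≤ 5/2. Then |x − 7| < 5/2 gives |x − 2| = |(x − 7) + 5| ≥ 5 − 5/2 = 5/2.
Hence |(-4x + 3)/(x - 2) + 5| < 5|x − 7|/(5·(5/2)) = (2/5)|x − 7|, which is < ϵ once |x − 7| < (5/2)ϵ.
Take δ = min(5/2, (5/2)ϵ). Then 0 < |x − 7| < δ forces both bounds, so |(-4x + 3)/(x - 2) + 5| < ϵ.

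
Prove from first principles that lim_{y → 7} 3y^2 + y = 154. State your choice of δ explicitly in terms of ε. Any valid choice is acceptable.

Let ε > 0. We want δ > 0 such that 0 < |y − 7| < δ implies |(3y^2 + y) − 154| < ε.
(3y^2 + y) − 154 = 3y^2 + y - 154 = (y − 7)(3y + 22).
So |(3y^2 + y) − 154| = |y − 7|·|3y + 22|.
Require δ ≤ 1. Then |y − 7| < 1 gives |y| < 8, and by the triangle inequality |3y + 22| ≤ 3·8 + 22 = 46.
Hence |(3y^2 + y) − 154| ≤ 46|y − 7| < ε provided |y − 7| < ε/46.
Choosing δ = min(1, ε/46) ensures both conditions, hence |(3y^2 + y) − 154| < ε.

δ = min(1, ε/46)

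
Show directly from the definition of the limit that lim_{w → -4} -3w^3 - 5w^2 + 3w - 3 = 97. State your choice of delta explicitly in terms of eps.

Let eps > 0 be given. We want delta > 0 such that 0 < |w + 4| < delta implies |(-3w^3 - 5w^2 + 3w - 3) − 97| < eps.
(-3w^3 - 5w^2 + 3w - 3) − 97 = -3w^3 - 5w^2 + 3w - 100 = (w + 4)(-3w^2 + 7w - 25).
So |(-3w^3 - 5w^2 + 3w - 3) − 97| = |w + 4|·|-3w^2 + 7w - 25|.
Require delta ≤ 1. Then |w + 4| < 1 gives |w| < 5, and by the triangle inequality |-3w^2 + 7w - 25| ≤ 3·5^2 + 7·5 + 25 = 135.
Hence |(-3w^3 - 5w^2 + 3w - 3) − 97| ≤ 135|w + 4| < eps provided |w + 4| < eps/135.
Take delta = min(1, eps/135). Then 0 < |w + 4| < delta gives both |w + 4| < 1 and |w + 4| < eps/135, so |(-3w^3 - 5w^2 + 3w - 3) − 97| < eps.

delta = min(1, eps/135)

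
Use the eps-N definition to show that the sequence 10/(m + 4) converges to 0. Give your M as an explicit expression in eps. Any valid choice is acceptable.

M = 10/eps

Suppose eps > 0. For m ≥ 1, |10/(m + 4) − 0| = 10/(m + 4) ≤ 10/m.
We need 10/m < eps, i.e. m > 10/eps.
Take M = 10/eps. If m > M then |10/(m + 4)| ≤ 10/m < eps.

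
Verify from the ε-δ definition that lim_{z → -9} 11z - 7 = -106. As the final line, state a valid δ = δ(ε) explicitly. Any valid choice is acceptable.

Suppose ε > 0. We need δ > 0 so that 0 < |z + 9| < δ implies |(11z - 7) + 106| < ε.
|(11z - 7) + 106| = |11z + 99| = 11|z + 9|.
Thus it suffices that |z + 9| < ε/11.
Choosing δ = ε/11 gives |(11z - 7) + 106| = 11|z + 9| < ε whenever |z + 9| < δ.

δ = ε/11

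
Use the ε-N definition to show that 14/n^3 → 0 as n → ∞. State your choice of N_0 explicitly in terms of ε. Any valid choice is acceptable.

Let ε > 0 be given. For n ≥ 1, |14/n^3 − 0| = 14/n^3.
14/n^3 < ε ⇔ n^3 > 14/ε ⇔ n > (14/ε)^{1/3}.
Take N_0 = (14/ε)^{1/3}. Then n > N_0 implies 14/n^3 < ε.

N_0 = (14/ε)^{1/3}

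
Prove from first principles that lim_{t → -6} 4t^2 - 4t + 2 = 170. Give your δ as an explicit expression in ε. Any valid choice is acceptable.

δ = min(1, ε/56)

Let ε > 0 be given. We want δ > 0 such that 0 < |t + 6| < δ implies |(4t^2 - 4t + 2) − 170| < ε.
(4t^2 - 4t + 2) − 170 = 4t^2 - 4t - 168 = (t + 6)(4t - 28).
So |(4t^2 - 4t + 2) − 170| = |t + 6|·|4t - 28|.
Require δ ≤ 1. Then |t + 6| < 1 gives |t| < 7, and by the triangle inequality |4t - 28| ≤ 4·7 + 28 = 56.
Hence |(4t^2 - 4t + 2) − 170| ≤ 56|t + 6| < ε provided |t + 6| < ε/56.
Choosing δ = min(1, ε/56) ensures both conditions, hence |(4t^2 - 4t + 2) − 170| < ε.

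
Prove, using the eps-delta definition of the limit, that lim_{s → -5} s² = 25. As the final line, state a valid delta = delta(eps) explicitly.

Let eps > 0. We seek delta > 0 with 0 < |s + 5| < delta ⇒ |s² − 25| < eps.
Factor: s² − 25 = (s + 5)(s - 5), so |s² − 25| = |s + 5|·|s - 5|.
Restrict delta ≤ 1. Then |s + 5| < 1 gives |s| < 6, so by the triangle inequality |s - 5| ≤ 6 + 5 = 11.
Hence |s² − 25| ≤ 11|s + 5|, which is < eps once |s + 5| < eps/11.
Take delta = min(1, eps/11). If 0 < |s + 5| < delta then both bounds hold and |s² − 25| ≤ 11|s + 5| < 11·(eps/11) = eps.

delta = min(1, eps/11)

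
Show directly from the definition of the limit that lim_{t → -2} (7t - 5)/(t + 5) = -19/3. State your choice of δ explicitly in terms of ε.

δ = min(3/2, (9/80)ε)

Let ε > 0. We want δ > 0 with 0 < |t + 2| < δ ⇒ |(7t - 5)/(t + 5) + 19/3| < ε.
Combining over a common denominator, (7t - 5)/(t + 5) + 19/3 = [(7t - 5)·3 − (-19)·(t + 5)] / [3·(t + 5)] = 40(t + 2) / (3(t + 5)).
So |(7t - 5)/(t + 5) + 19/3| = 40|t + 2| / (3·|t + 5|).
Require δ ≤ 3/2, so |t + 5| ≥ |3| − |t + 2| > 3 − 3/2 = 3/2.
Hence |(7t - 5)/(t + 5) + 19/3| < 40|t + 2|/(3·(3/2)) = (80/9)|t + 2|, which is < ε once |t + 2| < (9/80)ε.
Take δ = min(3/2, (9/80)ε). Then 0 < |t + 2| < δ forces both bounds, so |(7t - 5)/(t + 5) + 19/3| < ε.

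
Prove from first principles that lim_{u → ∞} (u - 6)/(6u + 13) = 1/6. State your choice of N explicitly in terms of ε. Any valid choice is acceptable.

N = (49/36)/ε

Let ε > 0 be given. We seek N > 0 such that u > N implies |(u - 6)/(6u + 13) − (1/6)| < ε.
(u - 6)/(6u + 13) − (1/6) = (6(u - 6) − (6u + 13)) / (6(6u + 13)) = -49/(6(6u + 13)).
For u > 0 we have 6u + 13 > 6u, so |(u - 6)/(6u + 13) − (1/6)| = 49/(6(6u + 13)) < 49/(6·6u) = (49/36)/u.
Thus |(u - 6)/(6u + 13) − (1/6)| < ε whenever u > (49/36)/ε.
Take N = (49/36)/ε. If u > N then |(u - 6)/(6u + 13) − (1/6)| < (49/36)/u < ε.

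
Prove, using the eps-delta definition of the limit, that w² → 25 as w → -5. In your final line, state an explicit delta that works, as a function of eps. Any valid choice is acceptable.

Fix eps > 0. We seek delta > 0 with 0 < |w + 5| < delta ⇒ |w² − 25| < eps.
Factor: w² − 25 = (w + 5)(w - 5), so |w² − 25| = |w + 5|·|w - 5|.
Restrict delta ≤ 1. Then |w + 5| < 1 gives |w| < 6, so by the triangle inequality |w - 5| ≤ 6 + 5 = 11.
Hence |w² − 25| ≤ 11|w + 5|, which is < eps once |w + 5| < eps/11.
Take delta = min(1, eps/11). If 0 < |w + 5| < delta then both bounds hold and |w² − 25| ≤ 11|w + 5| < 11·(eps/11) = eps.

delta = min(1, eps/11)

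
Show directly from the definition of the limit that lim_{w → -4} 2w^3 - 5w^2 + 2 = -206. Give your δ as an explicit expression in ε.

Let ε > 0 be given. We want δ > 0 such that 0 < |w + 4| < δ implies |(2w^3 - 5w^2 + 2) + 206| < ε.
(2w^3 - 5w^2 + 2) + 206 = 2w^3 - 5w^2 + 208 = (w + 4)(2w^2 - 13w + 52).
So |(2w^3 - 5w^2 + 2) + 206| = |w + 4|·|2w^2 - 13w + 52|.
Require δ ≤ 1. Then |w + 4| < 1 gives |w| < 5, and by the triangle inequality |2w^2 - 13w + 52| ≤ 2·5^2 + 13·5 + 52 = 167.
Hence |(2w^3 - 5w^2 + 2) + 206| ≤ 167|w + 4| < ε provided |w + 4| < ε/167.
Take δ = min(1, ε/167). Then 0 < |w + 4| < δ gives both |w + 4| < 1 and |w + 4| < ε/167, so |(2w^3 - 5w^2 + 2) + 206| < ε.

δ = min(1, ε/167)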